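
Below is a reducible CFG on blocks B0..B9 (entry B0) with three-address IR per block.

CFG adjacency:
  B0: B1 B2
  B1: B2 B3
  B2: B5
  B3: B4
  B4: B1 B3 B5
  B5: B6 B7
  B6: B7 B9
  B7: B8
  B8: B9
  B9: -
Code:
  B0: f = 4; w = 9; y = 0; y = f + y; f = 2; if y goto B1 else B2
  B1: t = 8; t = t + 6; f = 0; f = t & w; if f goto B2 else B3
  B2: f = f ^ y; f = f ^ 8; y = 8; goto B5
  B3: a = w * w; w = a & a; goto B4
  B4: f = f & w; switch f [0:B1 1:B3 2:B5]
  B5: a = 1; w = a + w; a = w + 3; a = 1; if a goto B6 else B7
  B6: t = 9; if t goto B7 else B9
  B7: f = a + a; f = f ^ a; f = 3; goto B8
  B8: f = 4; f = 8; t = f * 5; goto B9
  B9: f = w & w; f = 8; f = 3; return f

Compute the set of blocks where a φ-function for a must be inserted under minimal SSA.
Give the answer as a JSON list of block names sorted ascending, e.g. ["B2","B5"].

idom tree: B1←B0 B2←B0 B3←B1 B4←B3 B5←B0 B6←B5 B7←B5 B8←B7 B9←B5
Dom∩ at merges:
  B1: preds {B0,B4}: {B0} ∩ {B0,B1,B3,B4} = {B0}; idom=B0
  B2: preds {B0,B1}: {B0} ∩ {B0,B1} = {B0}; idom=B0
  B3: preds {B1,B4}: {B0,B1} ∩ {B0,B1,B3,B4} = {B0,B1}; idom=B1
  B5: preds {B2,B4}: {B0,B2} ∩ {B0,B1,B3,B4} = {B0}; idom=B0
  B7: preds {B5,B6}: {B0,B5} ∩ {B0,B5,B6} = {B0,B5}; idom=B5
  B9: preds {B6,B8}: {B0,B5,B6} ∩ {B0,B5,B7,B8} = {B0,B5}; idom=B5

Frontier:
  join B1 pred B0: · stop@B0
  join B1 pred B4: B4→B3→B1 stop@B0
  join B2 pred B0: · stop@B0
  join B2 pred B1: B1 stop@B0
  join B3 pred B1: · stop@B1
  join B3 pred B4: B4→B3 stop@B1
  join B5 pred B2: B2 stop@B0
  join B5 pred B4: B4→B3→B1 stop@B0
  join B7 pred B5: · stop@B5
  join B7 pred B6: B6 stop@B5
  join B9 pred B6: B6 stop@B5
  join B9 pred B8: B8→B7 stop@B5
  B0: DF=∅
  B1: DF={B1,B2,B5}
  B2: DF={B5}
  B3: DF={B1,B3,B5}
  B4: DF={B1,B3,B5}
  B5: DF=∅
  B6: DF={B7,B9}
  B7: DF={B9}
  B8: DF={B9}
  B9: DF=∅

φ for a: defs {B3,B5}
  DF⁺ = {B1,B2,B3,B5}

Answer: ["B1", "B2", "B3", "B5"]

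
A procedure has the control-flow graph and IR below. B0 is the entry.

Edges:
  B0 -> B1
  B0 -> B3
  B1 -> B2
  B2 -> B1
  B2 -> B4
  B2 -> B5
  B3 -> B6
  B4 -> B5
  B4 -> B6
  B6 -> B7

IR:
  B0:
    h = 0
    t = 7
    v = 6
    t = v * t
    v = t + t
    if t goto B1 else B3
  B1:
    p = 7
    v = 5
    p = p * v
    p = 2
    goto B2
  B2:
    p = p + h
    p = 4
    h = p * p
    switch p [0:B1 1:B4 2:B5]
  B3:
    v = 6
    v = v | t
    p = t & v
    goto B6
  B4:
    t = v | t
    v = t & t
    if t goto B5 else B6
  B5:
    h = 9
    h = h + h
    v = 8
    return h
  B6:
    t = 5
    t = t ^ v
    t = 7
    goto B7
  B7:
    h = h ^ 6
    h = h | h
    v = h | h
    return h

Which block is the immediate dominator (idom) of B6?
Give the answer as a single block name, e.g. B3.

idom tree: B1←B0 B2←B1 B3←B0 B4←B2 B5←B2 B6←B0 B7←B6
Dom at joins:
  B1: preds {B0,B2}: {B0} ∩ {B0,B1,B2} = {B0}; idom=B0
  B5: preds {B2,B4}: {B0,B1,B2} ∩ {B0,B1,B2,B4} = {B0,B1,B2}; idom=B2
  B6: preds {B3,B4}: {B0,B3} ∩ {B0,B1,B2,B4} = {B0}; idom=B0

idom(B6) = B0

Answer: B0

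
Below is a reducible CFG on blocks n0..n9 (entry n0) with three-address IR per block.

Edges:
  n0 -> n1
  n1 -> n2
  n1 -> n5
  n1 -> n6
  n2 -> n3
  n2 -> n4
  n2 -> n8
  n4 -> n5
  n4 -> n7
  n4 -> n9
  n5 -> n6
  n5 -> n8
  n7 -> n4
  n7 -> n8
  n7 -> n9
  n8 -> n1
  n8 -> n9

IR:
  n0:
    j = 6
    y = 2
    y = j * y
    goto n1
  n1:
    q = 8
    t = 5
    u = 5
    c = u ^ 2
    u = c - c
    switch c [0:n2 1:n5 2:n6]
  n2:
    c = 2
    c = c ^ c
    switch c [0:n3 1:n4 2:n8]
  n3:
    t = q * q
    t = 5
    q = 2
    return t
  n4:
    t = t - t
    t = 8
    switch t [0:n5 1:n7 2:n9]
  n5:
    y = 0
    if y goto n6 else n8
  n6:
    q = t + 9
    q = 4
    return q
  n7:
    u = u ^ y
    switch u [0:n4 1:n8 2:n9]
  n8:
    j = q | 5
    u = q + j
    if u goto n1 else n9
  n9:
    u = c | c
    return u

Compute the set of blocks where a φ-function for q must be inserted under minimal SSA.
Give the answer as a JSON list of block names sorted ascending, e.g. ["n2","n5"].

idom tree: n1←n0 n2←n1 n3←n2 n4←n2 n5←n1 n6←n1 n7←n4 n8←n1 n9←n1
Dom∩ at merges:
  n1: preds {n0,n8}: {n0} ∩ {n0,n1,n8} = {n0}; idom=n0
  n4: preds {n2,n7}: {n0,n1,n2} ∩ {n0,n1,n2,n4,n7} = {n0,n1,n2}; idom=n2
  n5: preds {n1,n4}: {n0,n1} ∩ {n0,n1,n2,n4} = {n0,n1}; idom=n1
  n6: preds {n1,n5}: {n0,n1} ∩ {n0,n1,n5} = {n0,n1}; idom=n1
  n8: preds {n2,n5,n7}: {n0,n1,n2} ∩ {n0,n1,n5} ∩ {n0,n1,n2,n4,n7} = {n0,n1}; idom=n1
  n9: preds {n4,n7,n8}: {n0,n1,n2,n4} ∩ {n0,n1,n2,n4,n7} ∩ {n0,n1,n8} = {n0,n1}; idom=n1

DF derivation:
  n1←n0: walk · to n0
  n1←n8: walk n8→n1 to n0
  n4←n2: walk · to n2
  n4←n7: walk n7→n4 to n2
  n5←n1: walk · to n1
  n5←n4: walk n4→n2 to n1
  n6←n1: walk · to n1
  n6←n5: walk n5 to n1
  n8←n2: walk n2 to n1
  n8←n5: walk n5 to n1
  n8←n7: walk n7→n4→n2 to n1
  n9←n4: walk n4→n2 to n1
  n9←n7: walk n7→n4→n2 to n1
  n9←n8: walk n8 to n1
  DF(n0)=∅
  DF(n1)={n1}
  DF(n2)={n5,n8,n9}
  DF(n3)=∅
  DF(n4)={n4,n5,n8,n9}
  DF(n5)={n6,n8}
  DF(n6)=∅
  DF(n7)={n4,n8,n9}
  DF(n8)={n1,n9}
  DF(n9)=∅

φ for q: defs {n1,n3,n6}
  DF⁺ = {n1}

Answer: ["n1"]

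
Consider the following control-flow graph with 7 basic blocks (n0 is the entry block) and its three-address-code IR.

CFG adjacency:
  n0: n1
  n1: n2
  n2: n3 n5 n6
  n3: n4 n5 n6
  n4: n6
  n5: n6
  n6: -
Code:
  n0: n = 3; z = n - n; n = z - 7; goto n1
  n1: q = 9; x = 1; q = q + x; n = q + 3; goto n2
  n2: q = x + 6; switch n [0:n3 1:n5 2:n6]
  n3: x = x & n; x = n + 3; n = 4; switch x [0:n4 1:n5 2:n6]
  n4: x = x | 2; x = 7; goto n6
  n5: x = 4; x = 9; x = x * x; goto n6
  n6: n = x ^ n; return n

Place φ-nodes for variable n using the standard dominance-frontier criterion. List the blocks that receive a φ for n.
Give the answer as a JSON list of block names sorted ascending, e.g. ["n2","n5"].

idom tree: n1←n0 n2←n1 n3←n2 n4←n3 n5←n2 n6←n2
Dom∩ at merges:
  n5: preds {n2,n3}: {n0,n1,n2} ∩ {n0,n1,n2,n3} = {n0,n1,n2}; idom=n2
  n6: preds {n2,n3,n4,n5}: {n0,n1,n2} ∩ {n0,n1,n2,n3} ∩ {n0,n1,n2,n3,n4} ∩ {n0,n1,n2,n5} = {n0,n1,n2}; idom=n2

DF derivation:
  n5←n2: walk · to n2
  n5←n3: walk n3 to n2
  n6←n2: walk · to n2
  n6←n3: walk n3 to n2
  n6←n4: walk n4→n3 to n2
  n6←n5: walk n5 to n2
  DF(n0)=∅
  DF(n1)=∅
  DF(n2)=∅
  DF(n3)={n5,n6}
  DF(n4)={n6}
  DF(n5)={n6}
  DF(n6)=∅

φ for n: defs {n0,n1,n3,n6}
  DF⁺ = {n5,n6}

Answer: ["n5", "n6"]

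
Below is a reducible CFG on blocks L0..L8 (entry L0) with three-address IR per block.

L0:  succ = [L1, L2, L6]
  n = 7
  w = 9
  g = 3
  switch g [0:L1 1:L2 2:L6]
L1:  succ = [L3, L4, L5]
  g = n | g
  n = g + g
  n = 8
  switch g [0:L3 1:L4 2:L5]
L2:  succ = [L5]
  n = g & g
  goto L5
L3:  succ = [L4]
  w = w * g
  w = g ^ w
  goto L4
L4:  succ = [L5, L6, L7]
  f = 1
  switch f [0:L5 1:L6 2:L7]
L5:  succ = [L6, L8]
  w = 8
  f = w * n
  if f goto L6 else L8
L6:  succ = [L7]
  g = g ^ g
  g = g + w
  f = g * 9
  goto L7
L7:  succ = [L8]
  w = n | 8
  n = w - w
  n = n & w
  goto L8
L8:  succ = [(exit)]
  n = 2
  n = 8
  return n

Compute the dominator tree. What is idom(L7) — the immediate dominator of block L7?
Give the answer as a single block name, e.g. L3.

idom tree: L1←L0 L2←L0 L3←L1 L4←L1 L5←L0 L6←L0 L7←L0 L8←L0
Dom at joins:
  L4: preds {L1,L3}: {L0,L1} ∩ {L0,L1,L3} = {L0,L1}; idom=L1
  L5: preds {L1,L2,L4}: {L0,L1} ∩ {L0,L2} ∩ {L0,L1,L4} = {L0}; idom=L0
  L6: preds {L0,L4,L5}: {L0} ∩ {L0,L1,L4} ∩ {L0,L5} = {L0}; idom=L0
  L7: preds {L4,L6}: {L0,L1,L4} ∩ {L0,L6} = {L0}; idom=L0
  L8: preds {L5,L7}: {L0,L5} ∩ {L0,L7} = {L0}; idom=L0

idom(L7) = L0

Answer: L0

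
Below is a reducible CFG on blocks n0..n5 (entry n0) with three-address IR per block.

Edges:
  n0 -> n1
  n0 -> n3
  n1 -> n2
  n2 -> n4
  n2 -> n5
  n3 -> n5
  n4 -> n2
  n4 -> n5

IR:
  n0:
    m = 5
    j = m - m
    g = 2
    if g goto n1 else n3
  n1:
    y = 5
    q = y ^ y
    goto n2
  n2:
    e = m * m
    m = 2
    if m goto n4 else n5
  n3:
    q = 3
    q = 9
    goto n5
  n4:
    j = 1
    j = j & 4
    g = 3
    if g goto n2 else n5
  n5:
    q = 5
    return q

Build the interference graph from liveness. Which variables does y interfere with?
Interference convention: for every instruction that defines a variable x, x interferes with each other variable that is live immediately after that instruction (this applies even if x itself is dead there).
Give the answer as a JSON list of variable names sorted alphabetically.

Answer: ["m"]

Working:
Per-block:
  n0: {g,j,m} / ∅
  n1: {q,y} / ∅
  n2: {e,m} / {m}
  n3: {q} / ∅
  n4: {g,j} / ∅
  n5: {q} / ∅

Backward fixpoint:
  live n0: ∅→{m}
  live n1: {m}→{m}
  live n2: {m}→{m}
  live n3: ∅→∅
  live n4: {m}→{m}
  live n5: ∅→∅

Interference:
  e: ∅
  g: {m}
  j: {m}
  m: {g,j,q,y}
  q: {m}
  y: {m}

N(y) = ["m"]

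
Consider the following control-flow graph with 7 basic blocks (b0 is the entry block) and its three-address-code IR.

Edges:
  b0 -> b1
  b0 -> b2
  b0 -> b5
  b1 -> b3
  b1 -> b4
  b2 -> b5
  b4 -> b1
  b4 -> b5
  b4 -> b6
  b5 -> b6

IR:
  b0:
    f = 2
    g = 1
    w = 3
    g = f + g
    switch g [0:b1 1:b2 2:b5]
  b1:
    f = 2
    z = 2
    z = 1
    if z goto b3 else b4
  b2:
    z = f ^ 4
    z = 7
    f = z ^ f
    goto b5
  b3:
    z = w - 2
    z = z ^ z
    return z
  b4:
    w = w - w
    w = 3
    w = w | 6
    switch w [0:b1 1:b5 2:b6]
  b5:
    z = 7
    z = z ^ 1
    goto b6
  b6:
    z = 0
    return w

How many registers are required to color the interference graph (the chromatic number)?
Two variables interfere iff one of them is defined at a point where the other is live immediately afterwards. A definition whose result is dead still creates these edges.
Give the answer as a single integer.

Per-block:
  b0 def {f,g,w} use ∅
  b1 def {f,z} use ∅
  b2 def {f,z} use {f}
  b3 def {z} use {w}
  b4 def {w} use {w}
  b5 def {z} use ∅
  b6 def {z} use {w}

Liveness:
  b0 li=∅ lo={f,w}
  b1 li={w} lo={w}
  b2 li={f,w} lo={w}
  b3 li={w} lo=∅
  b4 li={w} lo={w}
  b5 li={w} lo={w}
  b6 li={w} lo=∅

Conflict graph:
  f↔{g,w,z}
  g↔{f,w}
  w↔{f,g,z}
  z↔{f,w}

Colouring:
  clique {f,g,w} ⇒ need ≥ 3
  3-colouring: c0={f}  c1={w}  c2={g,z}
  χ = 3

Answer: 3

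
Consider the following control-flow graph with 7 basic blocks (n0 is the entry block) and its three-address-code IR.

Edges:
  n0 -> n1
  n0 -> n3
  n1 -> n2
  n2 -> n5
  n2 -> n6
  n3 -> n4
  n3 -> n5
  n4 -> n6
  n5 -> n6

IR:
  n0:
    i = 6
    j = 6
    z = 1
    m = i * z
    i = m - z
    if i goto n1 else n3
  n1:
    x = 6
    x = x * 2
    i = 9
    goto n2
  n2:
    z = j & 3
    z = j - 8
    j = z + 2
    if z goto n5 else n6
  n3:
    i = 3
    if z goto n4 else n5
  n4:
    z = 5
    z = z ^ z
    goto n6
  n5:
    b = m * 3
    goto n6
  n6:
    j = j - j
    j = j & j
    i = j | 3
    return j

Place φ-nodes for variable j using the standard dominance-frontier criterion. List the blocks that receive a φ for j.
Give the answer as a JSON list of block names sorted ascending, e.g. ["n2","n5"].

idom tree: n1←n0 n2←n1 n3←n0 n4←n3 n5←n0 n6←n0
Dom at joins:
  n5: preds {n2,n3}: {n0,n1,n2} ∩ {n0,n3} = {n0}; idom=n0
  n6: preds {n2,n4,n5}: {n0,n1,n2} ∩ {n0,n3,n4} ∩ {n0,n5} = {n0}; idom=n0

DF walk-up:
  join n5 pred n2: n2→n1 stop@n0
  join n5 pred n3: n3 stop@n0
  join n6 pred n2: n2→n1 stop@n0
  join n6 pred n4: n4→n3 stop@n0
  join n6 pred n5: n5 stop@n0
  DF(n0)=∅
  DF(n1)={n5,n6}
  DF(n2)={n5,n6}
  DF(n3)={n5,n6}
  DF(n4)={n6}
  DF(n5)={n6}
  DF(n6)=∅

φ for j: defs {n0,n2,n6}
  DF⁺ = {n5,n6}

Answer: ["n5", "n6"]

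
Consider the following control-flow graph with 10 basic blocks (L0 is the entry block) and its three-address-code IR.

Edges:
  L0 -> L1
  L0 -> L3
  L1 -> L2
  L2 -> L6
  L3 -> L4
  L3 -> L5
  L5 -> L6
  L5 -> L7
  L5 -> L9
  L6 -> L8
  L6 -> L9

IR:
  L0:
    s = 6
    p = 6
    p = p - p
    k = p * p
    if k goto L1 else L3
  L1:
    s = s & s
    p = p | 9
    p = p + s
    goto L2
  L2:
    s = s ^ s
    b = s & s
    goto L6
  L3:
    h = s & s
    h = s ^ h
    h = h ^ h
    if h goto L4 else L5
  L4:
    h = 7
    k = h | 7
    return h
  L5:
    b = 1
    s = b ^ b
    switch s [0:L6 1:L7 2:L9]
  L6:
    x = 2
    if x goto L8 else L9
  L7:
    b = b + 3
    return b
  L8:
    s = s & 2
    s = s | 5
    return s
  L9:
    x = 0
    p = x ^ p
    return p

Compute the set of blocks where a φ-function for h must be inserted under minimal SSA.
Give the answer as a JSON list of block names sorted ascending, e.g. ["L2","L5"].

idom tree: L1←L0 L2←L1 L3←L0 L4←L3 L5←L3 L6←L0 L7←L5 L8←L6 L9←L0
Join-block Dom:
  L6: preds {L2,L5}: {L0,L1,L2} ∩ {L0,L3,L5} = {L0}; idom=L0
  L9: preds {L5,L6}: {L0,L3,L5} ∩ {L0,L6} = {L0}; idom=L0

DF walk-up:
  L6←L2: walk L2→L1 to L0
  L6←L5: walk L5→L3 to L0
  L9←L5: walk L5→L3 to L0
  L9←L6: walk L6 to L0
  DF(L0)=∅
  DF(L1)={L6}
  DF(L2)={L6}
  DF(L3)={L6,L9}
  DF(L4)=∅
  DF(L5)={L6,L9}
  DF(L6)={L9}
  DF(L7)=∅
  DF(L8)=∅
  DF(L9)=∅

φ for h: defs {L3,L4}
  DF⁺ = {L6,L9}

Answer: ["L6", "L9"]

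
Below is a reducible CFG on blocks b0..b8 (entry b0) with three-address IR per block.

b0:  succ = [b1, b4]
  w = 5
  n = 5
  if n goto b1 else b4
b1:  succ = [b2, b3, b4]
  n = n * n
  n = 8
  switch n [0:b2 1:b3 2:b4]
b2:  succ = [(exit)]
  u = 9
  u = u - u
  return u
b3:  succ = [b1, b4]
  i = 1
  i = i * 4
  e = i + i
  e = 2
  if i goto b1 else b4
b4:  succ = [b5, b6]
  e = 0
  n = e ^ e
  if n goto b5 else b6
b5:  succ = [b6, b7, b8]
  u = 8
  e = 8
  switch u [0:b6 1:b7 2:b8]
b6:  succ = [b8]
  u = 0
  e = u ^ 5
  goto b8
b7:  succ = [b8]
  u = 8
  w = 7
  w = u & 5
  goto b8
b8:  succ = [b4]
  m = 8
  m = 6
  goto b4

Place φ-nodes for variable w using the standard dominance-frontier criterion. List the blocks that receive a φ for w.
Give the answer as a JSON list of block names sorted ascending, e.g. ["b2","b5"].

Answer: ["b4", "b8"]

Working:
idom tree: b1←b0 b2←b1 b3←b1 b4←b0 b5←b4 b6←b4 b7←b5 b8←b4
Join-block Dom:
  b1: preds {b0,b3}: {b0} ∩ {b0,b1,b3} = {b0}; idom=b0
  b4: preds {b0,b1,b3,b8}: {b0} ∩ {b0,b1} ∩ {b0,b1,b3} ∩ {b0,b4,b8} = {b0}; idom=b0
  b6: preds {b4,b5}: {b0,b4} ∩ {b0,b4,b5} = {b0,b4}; idom=b4
  b8: preds {b5,b6,b7}: {b0,b4,b5} ∩ {b0,b4,b6} ∩ {b0,b4,b5,b7} = {b0,b4}; idom=b4

Frontier:
  join b1 pred b0: · stop@b0
  join b1 pred b3: b3→b1 stop@b0
  join b4 pred b0: · stop@b0
  join b4 pred b1: b1 stop@b0
  join b4 pred b3: b3→b1 stop@b0
  join b4 pred b8: b8→b4 stop@b0
  join b6 pred b4: · stop@b4
  join b6 pred b5: b5 stop@b4
  join b8 pred b5: b5 stop@b4
  join b8 pred b6: b6 stop@b4
  join b8 pred b7: b7→b5 stop@b4
  DF(b0)=∅
  DF(b1)={b1,b4}
  DF(b2)=∅
  DF(b3)={b1,b4}
  DF(b4)={b4}
  DF(b5)={b6,b8}
  DF(b6)={b8}
  DF(b7)={b8}
  DF(b8)={b4}

φ for w: defs {b0,b7}
  DF⁺ = {b4,b8}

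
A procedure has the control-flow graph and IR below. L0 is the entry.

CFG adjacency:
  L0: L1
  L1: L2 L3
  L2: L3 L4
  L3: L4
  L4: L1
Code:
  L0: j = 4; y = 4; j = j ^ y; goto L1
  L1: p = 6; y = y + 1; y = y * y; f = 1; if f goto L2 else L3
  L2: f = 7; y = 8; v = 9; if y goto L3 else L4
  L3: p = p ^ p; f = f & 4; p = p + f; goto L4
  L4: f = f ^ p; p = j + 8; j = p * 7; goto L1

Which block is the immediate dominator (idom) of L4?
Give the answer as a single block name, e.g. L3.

idom tree: L1←L0 L2←L1 L3←L1 L4←L1
Dom at joins:
  L1: preds {L0,L4}: {L0} ∩ {L0,L1,L4} = {L0}; idom=L0
  L3: preds {L1,L2}: {L0,L1} ∩ {L0,L1,L2} = {L0,L1}; idom=L1
  L4: preds {L2,L3}: {L0,L1,L2} ∩ {L0,L1,L3} = {L0,L1}; idom=L1

idom(L4) = L1

Answer: L1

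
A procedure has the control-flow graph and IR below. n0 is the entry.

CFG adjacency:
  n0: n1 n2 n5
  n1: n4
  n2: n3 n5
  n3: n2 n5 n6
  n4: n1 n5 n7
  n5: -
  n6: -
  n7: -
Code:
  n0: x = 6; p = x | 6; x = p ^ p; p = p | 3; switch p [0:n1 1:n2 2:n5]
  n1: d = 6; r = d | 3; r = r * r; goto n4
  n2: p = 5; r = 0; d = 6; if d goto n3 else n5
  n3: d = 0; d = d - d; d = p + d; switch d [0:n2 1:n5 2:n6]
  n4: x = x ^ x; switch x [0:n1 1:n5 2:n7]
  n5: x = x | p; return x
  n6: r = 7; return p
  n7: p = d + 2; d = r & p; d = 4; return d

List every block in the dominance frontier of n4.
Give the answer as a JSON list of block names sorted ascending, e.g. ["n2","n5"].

idom tree: n1←n0 n2←n0 n3←n2 n4←n1 n5←n0 n6←n3 n7←n4
Join-block Dom:
  n1: preds {n0,n4}: {n0} ∩ {n0,n1,n4} = {n0}; idom=n0
  n2: preds {n0,n3}: {n0} ∩ {n0,n2,n3} = {n0}; idom=n0
  n5: preds {n0,n2,n3,n4}: {n0} ∩ {n0,n2} ∩ {n0,n2,n3} ∩ {n0,n1,n4} = {n0}; idom=n0

DF derivation:
  join n1 pred n0: · stop@n0
  join n1 pred n4: n4→n1 stop@n0
  join n2 pred n0: · stop@n0
  join n2 pred n3: n3→n2 stop@n0
  join n5 pred n0: · stop@n0
  join n5 pred n2: n2 stop@n0
  join n5 pred n3: n3→n2 stop@n0
  join n5 pred n4: n4→n1 stop@n0
  n0 → ∅
  n1 → {n1,n5}
  n2 → {n2,n5}
  n3 → {n2,n5}
  n4 → {n1,n5}
  n5 → ∅
  n6 → ∅
  n7 → ∅

DF(n4) = ["n1", "n5"]

Answer: ["n1", "n5"]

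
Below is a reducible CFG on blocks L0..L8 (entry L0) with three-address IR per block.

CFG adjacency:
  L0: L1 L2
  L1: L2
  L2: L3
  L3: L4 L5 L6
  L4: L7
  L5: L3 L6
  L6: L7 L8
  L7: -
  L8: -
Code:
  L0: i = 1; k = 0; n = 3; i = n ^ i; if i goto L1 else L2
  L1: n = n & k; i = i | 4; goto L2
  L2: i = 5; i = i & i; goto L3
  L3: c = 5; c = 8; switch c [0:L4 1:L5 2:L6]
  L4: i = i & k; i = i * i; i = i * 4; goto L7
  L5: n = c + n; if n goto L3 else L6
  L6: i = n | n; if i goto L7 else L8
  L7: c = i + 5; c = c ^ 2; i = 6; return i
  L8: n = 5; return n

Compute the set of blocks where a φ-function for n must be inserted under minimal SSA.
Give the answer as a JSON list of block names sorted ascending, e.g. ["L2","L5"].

Answer: ["L2", "L3", "L6", "L7"]

Working:
idom tree: L1←L0 L2←L0 L3←L2 L4←L3 L5←L3 L6←L3 L7←L3 L8←L6
Dom at joins:
  L2: preds {L0,L1}: {L0} ∩ {L0,L1} = {L0}; idom=L0
  L3: preds {L2,L5}: {L0,L2} ∩ {L0,L2,L3,L5} = {L0,L2}; idom=L2
  L6: preds {L3,L5}: {L0,L2,L3} ∩ {L0,L2,L3,L5} = {L0,L2,L3}; idom=L3
  L7: preds {L4,L6}: {L0,L2,L3,L4} ∩ {L0,L2,L3,L6} = {L0,L2,L3}; idom=L3

DF derivation:
  L2←L0: walk · to L0
  L2←L1: walk L1 to L0
  L3←L2: walk · to L2
  L3←L5: walk L5→L3 to L2
  L6←L3: walk · to L3
  L6←L5: walk L5 to L3
  L7←L4: walk L4 to L3
  L7←L6: walk L6 to L3
  L0: DF=∅
  L1: DF={L2}
  L2: DF=∅
  L3: DF={L3}
  L4: DF={L7}
  L5: DF={L3,L6}
  L6: DF={L7}
  L7: DF=∅
  L8: DF=∅

φ for n: defs {L0,L1,L5,L8}
  DF⁺ = {L2,L3,L6,L7}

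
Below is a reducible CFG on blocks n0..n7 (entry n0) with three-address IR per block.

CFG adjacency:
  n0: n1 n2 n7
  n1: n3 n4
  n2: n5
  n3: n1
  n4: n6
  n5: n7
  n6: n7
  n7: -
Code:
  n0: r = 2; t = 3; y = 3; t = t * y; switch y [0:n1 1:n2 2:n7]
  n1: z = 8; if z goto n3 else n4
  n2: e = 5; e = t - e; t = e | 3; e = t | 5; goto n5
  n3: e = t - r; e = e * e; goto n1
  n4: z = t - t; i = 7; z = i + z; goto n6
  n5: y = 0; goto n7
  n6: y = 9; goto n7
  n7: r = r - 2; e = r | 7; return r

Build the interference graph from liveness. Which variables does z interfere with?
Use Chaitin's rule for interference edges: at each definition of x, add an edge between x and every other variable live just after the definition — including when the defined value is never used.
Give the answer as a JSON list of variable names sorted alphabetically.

Block summaries:
  n0: def={r,t,y} ue=∅
  n1: def={z} ue=∅
  n2: def={e,t} ue={t}
  n3: def={e} ue={r,t}
  n4: def={i,z} ue={t}
  n5: def={y} ue=∅
  n6: def={y} ue=∅
  n7: def={e,r} ue={r}

Liveness:
  n0 li=∅ lo={r,t}
  n1 li={r,t} lo={r,t}
  n2 li={r,t} lo={r}
  n3 li={r,t} lo={r,t}
  n4 li={r,t} lo={r}
  n5 li={r} lo={r}
  n6 li={r} lo={r}
  n7 li={r} lo=∅

Interference:
  e: {r,t}
  i: {r,z}
  r: {e,i,t,y,z}
  t: {e,r,y,z}
  y: {r,t}
  z: {i,r,t}

N(z) = ["i", "r", "t"]

Answer: ["i", "r", "t"]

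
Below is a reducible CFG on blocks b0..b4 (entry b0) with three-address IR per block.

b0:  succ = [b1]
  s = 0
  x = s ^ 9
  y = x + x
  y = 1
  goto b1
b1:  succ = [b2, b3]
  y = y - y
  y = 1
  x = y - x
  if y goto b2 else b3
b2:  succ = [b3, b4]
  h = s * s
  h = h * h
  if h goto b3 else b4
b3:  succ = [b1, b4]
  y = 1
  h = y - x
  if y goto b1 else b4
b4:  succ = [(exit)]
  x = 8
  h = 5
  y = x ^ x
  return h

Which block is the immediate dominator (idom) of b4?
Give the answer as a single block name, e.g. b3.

idom tree: b1←b0 b2←b1 b3←b1 b4←b1
Join-block Dom:
  b1: preds {b0,b3}: {b0} ∩ {b0,b1,b3} = {b0}; idom=b0
  b3: preds {b1,b2}: {b0,b1} ∩ {b0,b1,b2} = {b0,b1}; idom=b1
  b4: preds {b2,b3}: {b0,b1,b2} ∩ {b0,b1,b3} = {b0,b1}; idom=b1

idom(b4) = b1

Answer: b1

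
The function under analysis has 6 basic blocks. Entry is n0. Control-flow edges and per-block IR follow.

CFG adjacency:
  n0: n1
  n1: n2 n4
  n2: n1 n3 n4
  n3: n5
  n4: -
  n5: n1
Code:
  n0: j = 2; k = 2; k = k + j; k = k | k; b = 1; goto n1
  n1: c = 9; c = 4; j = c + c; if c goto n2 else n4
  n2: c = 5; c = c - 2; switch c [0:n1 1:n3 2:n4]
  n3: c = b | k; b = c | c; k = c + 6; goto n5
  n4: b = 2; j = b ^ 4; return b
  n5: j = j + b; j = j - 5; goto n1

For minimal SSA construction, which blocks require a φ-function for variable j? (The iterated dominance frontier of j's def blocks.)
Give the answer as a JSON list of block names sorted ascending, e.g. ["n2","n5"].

idom tree: n1←n0 n2←n1 n3←n2 n4←n1 n5←n3
Dom∩ at merges:
  n1: preds {n0,n2,n5}: {n0} ∩ {n0,n1,n2} ∩ {n0,n1,n2,n3,n5} = {n0}; idom=n0
  n4: preds {n1,n2}: {n0,n1} ∩ {n0,n1,n2} = {n0,n1}; idom=n1

Frontier:
  n1←n0: walk · to n0
  n1←n2: walk n2→n1 to n0
  n1←n5: walk n5→n3→n2→n1 to n0
  n4←n1: walk · to n1
  n4←n2: walk n2 to n1
  DF(n0)=∅
  DF(n1)={n1}
  DF(n2)={n1,n4}
  DF(n3)={n1}
  DF(n4)=∅
  DF(n5)={n1}

φ for j: defs {n0,n1,n4,n5}
  DF⁺ = {n1}

Answer: ["n1"]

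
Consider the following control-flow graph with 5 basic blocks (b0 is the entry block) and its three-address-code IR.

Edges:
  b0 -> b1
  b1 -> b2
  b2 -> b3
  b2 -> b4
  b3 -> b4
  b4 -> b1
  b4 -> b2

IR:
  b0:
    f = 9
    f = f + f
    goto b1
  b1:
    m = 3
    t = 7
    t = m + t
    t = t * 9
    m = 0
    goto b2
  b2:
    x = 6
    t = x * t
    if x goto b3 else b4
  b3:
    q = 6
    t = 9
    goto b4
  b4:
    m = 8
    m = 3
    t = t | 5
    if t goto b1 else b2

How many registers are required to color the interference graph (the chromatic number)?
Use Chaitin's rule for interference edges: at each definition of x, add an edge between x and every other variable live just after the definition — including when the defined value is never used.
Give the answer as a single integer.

Answer: 2

Derivation:
Block summaries:
  b0: def={f} ue=∅
  b1: def={m,t} ue=∅
  b2: def={t,x} ue={t}
  b3: def={q,t} ue=∅
  b4: def={m,t} ue={t}

Liveness:
  live b0: ∅→∅
  live b1: ∅→{t}
  live b2: {t}→{t}
  live b3: ∅→{t}
  live b4: {t}→{t}

Interfere edges:
  f — ∅
  m — {t}
  q — ∅
  t — {m,x}
  x — {t}

Colouring:
  {m,t} pairwise interfere (2-clique) ⇒ χ ≥ 2
  assign f→r0 m→r1 q→r0 t→r0 x→r1 — no edge inside a register ⇒ χ ≤ 2
  χ = 2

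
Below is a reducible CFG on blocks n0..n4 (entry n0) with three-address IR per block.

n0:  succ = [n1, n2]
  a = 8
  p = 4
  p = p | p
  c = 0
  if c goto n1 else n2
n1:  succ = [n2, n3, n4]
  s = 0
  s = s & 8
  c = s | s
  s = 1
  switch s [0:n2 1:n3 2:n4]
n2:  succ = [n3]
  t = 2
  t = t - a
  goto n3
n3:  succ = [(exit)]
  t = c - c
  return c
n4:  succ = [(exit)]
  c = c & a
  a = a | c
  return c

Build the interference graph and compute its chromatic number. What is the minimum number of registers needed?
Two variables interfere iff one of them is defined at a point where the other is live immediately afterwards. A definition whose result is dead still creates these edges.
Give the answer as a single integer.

Answer: 3

Analysis:
Block summaries:
  n0 def {a,c,p} use ∅
  n1 def {c,s} use ∅
  n2 def {t} use {a}
  n3 def {t} use {c}
  n4 def {a,c} use {a,c}

Live sets:
  n0 li=∅ lo={a,c}
  n1 li={a} lo={a,c}
  n2 li={a,c} lo={c}
  n3 li={c} lo=∅
  n4 li={a,c} lo=∅

Interfere edges:
  a↔{c,p,s,t}
  c↔{a,s,t}
  p↔{a}
  s↔{a,c}
  t↔{a,c}

Registers:
  {a,c,s} pairwise interfere (3-clique) ⇒ χ ≥ 3
  3-colouring: c0={a}  c1={c,p}  c2={s,t}
  χ = 3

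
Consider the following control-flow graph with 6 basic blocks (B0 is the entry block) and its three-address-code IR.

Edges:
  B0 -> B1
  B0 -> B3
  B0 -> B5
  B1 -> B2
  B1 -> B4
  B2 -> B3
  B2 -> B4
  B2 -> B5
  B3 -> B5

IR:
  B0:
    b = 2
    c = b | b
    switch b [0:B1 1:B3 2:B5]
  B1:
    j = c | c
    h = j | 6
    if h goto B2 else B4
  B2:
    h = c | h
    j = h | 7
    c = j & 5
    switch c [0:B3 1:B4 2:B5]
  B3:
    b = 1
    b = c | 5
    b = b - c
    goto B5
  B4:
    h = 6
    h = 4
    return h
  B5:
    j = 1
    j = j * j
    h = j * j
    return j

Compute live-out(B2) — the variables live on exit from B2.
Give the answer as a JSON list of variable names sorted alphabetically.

Answer: ["c"]

Working:
Per-block:
  B0 def {b,c} use ∅
  B1 def {h,j} use {c}
  B2 def {c,h,j} use {c,h}
  B3 def {b} use {c}
  B4 def {h} use ∅
  B5 def {h,j} use ∅

Backward fixpoint:
  B0 li=∅ lo={c}
  B1 li={c} lo={c,h}
  B2 li={c,h} lo={c}
  B3 li={c} lo=∅
  B4 li=∅ lo=∅
  B5 li=∅ lo=∅

live-out(B2) = ["c"]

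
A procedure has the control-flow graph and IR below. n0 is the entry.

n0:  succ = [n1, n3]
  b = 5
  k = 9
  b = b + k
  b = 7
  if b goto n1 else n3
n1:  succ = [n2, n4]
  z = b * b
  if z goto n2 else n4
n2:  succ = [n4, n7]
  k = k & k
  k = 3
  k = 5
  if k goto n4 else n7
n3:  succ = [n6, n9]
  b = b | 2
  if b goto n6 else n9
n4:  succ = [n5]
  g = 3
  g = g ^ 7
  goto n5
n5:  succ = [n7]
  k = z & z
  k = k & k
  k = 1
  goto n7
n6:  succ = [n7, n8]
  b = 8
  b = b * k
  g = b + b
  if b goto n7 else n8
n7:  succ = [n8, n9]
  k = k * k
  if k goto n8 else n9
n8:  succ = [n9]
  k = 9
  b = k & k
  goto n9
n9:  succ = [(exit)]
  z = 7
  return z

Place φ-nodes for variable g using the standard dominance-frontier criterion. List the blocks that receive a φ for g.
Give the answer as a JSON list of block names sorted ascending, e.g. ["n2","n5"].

Answer: ["n7", "n8", "n9"]

Derivation:
idom tree: n1←n0 n2←n1 n3←n0 n4←n1 n5←n4 n6←n3 n7←n0 n8←n0 n9←n0
Dom∩ at merges:
  n4: preds {n1,n2}: {n0,n1} ∩ {n0,n1,n2} = {n0,n1}; idom=n1
  n7: preds {n2,n5,n6}: {n0,n1,n2} ∩ {n0,n1,n4,n5} ∩ {n0,n3,n6} = {n0}; idom=n0
  n8: preds {n6,n7}: {n0,n3,n6} ∩ {n0,n7} = {n0}; idom=n0
  n9: preds {n3,n7,n8}: {n0,n3} ∩ {n0,n7} ∩ {n0,n8} = {n0}; idom=n0

DF derivation:
  join n4 pred n1: · stop@n1
  join n4 pred n2: n2 stop@n1
  join n7 pred n2: n2→n1 stop@n0
  join n7 pred n5: n5→n4→n1 stop@n0
  join n7 pred n6: n6→n3 stop@n0
  join n8 pred n6: n6→n3 stop@n0
  join n8 pred n7: n7 stop@n0
  join n9 pred n3: n3 stop@n0
  join n9 pred n7: n7 stop@n0
  join n9 pred n8: n8 stop@n0
  DF(n0)=∅
  DF(n1)={n7}
  DF(n2)={n4,n7}
  DF(n3)={n7,n8,n9}
  DF(n4)={n7}
  DF(n5)={n7}
  DF(n6)={n7,n8}
  DF(n7)={n8,n9}
  DF(n8)={n9}
  DF(n9)=∅

φ for g: defs {n4,n6}
  DF⁺ = {n7,n8,n9}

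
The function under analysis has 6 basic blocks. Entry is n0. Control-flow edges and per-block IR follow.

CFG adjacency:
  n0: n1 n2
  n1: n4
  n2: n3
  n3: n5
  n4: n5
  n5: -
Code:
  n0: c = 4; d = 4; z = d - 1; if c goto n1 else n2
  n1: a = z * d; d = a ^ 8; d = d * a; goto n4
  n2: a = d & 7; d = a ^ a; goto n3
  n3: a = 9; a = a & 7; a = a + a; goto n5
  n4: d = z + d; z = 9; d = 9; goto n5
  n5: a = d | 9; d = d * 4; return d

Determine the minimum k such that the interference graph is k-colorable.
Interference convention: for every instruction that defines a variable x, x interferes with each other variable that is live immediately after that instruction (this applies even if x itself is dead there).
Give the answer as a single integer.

Answer: 3

Analysis:
def/use:
  n0: {c,d,z} / ∅
  n1: {a,d} / {d,z}
  n2: {a,d} / {d}
  n3: {a} / ∅
  n4: {d,z} / {d,z}
  n5: {a,d} / {d}

Live sets:
  n0: in=∅ out={d,z}
  n1: in={d,z} out={d,z}
  n2: in={d} out={d}
  n3: in={d} out={d}
  n4: in={d,z} out={d}
  n5: in={d} out=∅

Interference:
  a↔{d,z}
  c↔{d,z}
  d↔{a,c,z}
  z↔{a,c,d}

Chromatic number:
  {a,d,z} pairwise interfere (3-clique) ⇒ χ ≥ 3
  3-colouring: r0={d}  r1={z}  r2={a,c}
  χ = 3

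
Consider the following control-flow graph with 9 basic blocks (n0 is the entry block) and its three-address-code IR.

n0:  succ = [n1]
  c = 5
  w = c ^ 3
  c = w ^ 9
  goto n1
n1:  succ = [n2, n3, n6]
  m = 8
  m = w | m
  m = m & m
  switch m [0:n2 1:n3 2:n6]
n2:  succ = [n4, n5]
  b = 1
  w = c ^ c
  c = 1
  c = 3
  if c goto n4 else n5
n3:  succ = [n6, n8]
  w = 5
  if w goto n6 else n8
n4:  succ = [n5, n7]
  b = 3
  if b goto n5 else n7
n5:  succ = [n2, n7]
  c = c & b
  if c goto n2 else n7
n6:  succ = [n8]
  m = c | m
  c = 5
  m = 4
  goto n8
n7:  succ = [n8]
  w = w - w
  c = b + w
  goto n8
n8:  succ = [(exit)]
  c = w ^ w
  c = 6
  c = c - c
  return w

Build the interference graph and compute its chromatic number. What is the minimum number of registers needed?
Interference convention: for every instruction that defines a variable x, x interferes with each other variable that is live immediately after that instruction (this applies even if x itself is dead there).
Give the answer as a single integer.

def/use:
  n0: def={c,w} ue=∅
  n1: def={m} ue={w}
  n2: def={b,c,w} ue={c}
  n3: def={w} ue=∅
  n4: def={b} ue=∅
  n5: def={c} ue={b,c}
  n6: def={c,m} ue={c,m}
  n7: def={c,w} ue={b,w}
  n8: def={c} ue={w}

Liveness:
  live n0: ∅→{c,w}
  live n1: {c,w}→{c,m,w}
  live n2: {c}→{b,c,w}
  live n3: {c,m}→{c,m,w}
  live n4: {c,w}→{b,c,w}
  live n5: {b,c,w}→{b,c,w}
  live n6: {c,m,w}→{w}
  live n7: {b,w}→{w}
  live n8: {w}→∅

Interference:
  b: {c,w}
  c: {b,m,w}
  m: {c,w}
  w: {b,c,m}

Chromatic number:
  lower bound: {b,c,w} mutually conflict ⇒ χ ≥ 3
  assign b→c2 c→c0 m→c2 w→c1 — no edge inside a register ⇒ χ ≤ 3
  χ = 3

Answer: 3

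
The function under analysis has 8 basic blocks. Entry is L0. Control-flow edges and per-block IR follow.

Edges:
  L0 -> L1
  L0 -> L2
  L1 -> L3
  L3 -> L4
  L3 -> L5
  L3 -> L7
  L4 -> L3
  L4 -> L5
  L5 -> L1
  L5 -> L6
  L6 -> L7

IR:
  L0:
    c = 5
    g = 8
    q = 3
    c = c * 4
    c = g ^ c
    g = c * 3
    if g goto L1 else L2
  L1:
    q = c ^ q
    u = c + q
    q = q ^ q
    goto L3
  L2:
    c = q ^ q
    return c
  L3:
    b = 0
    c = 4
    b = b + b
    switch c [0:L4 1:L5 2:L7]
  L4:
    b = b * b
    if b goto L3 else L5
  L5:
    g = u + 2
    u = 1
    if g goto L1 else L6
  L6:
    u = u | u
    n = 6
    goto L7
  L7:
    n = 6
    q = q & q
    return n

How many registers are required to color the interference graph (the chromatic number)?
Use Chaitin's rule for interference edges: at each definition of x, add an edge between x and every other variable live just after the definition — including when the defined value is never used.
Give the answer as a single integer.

Block summaries:
  L0 def {c,g,q} use ∅
  L1 def {q,u} use {c,q}
  L2 def {c} use {q}
  L3 def {b,c} use ∅
  L4 def {b} use {b}
  L5 def {g,u} use {u}
  L6 def {n,u} use {u}
  L7 def {n,q} use {q}

Liveness:
  L0: in=∅ out={c,q}
  L1: in={c,q} out={q,u}
  L2: in={q} out=∅
  L3: in={q,u} out={b,c,q,u}
  L4: in={b,c,q,u} out={c,q,u}
  L5: in={c,q,u} out={c,q,u}
  L6: in={q,u} out={q}
  L7: in={q} out=∅

Interfere edges:
  b: {c,q,u}
  c: {b,g,q,u}
  g: {c,q,u}
  n: {q}
  q: {b,c,g,n,u}
  u: {b,c,g,q}

Colouring:
  {b,c,q,u} pairwise interfere (4-clique) ⇒ χ ≥ 4
  assign b→r3 c→r1 g→r3 n→r1 q→r0 u→r2 — no edge inside a register ⇒ χ ≤ 4
  χ = 4

Answer: 4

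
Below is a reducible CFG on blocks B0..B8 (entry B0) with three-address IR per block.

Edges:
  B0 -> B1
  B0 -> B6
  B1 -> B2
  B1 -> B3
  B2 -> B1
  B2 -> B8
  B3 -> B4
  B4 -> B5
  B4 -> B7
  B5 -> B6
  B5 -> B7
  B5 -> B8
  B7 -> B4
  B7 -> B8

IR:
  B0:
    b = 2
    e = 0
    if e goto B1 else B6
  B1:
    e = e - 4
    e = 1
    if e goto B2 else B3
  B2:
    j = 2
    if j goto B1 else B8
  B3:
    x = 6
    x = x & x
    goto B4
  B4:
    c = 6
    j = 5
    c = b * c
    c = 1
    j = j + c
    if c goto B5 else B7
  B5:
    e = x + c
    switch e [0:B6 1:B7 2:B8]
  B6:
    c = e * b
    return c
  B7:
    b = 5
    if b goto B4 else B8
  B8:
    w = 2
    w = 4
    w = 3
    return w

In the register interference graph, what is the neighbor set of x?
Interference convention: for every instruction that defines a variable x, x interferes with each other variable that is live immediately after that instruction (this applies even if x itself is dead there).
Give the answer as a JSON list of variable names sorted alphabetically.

Answer: ["b", "c", "e", "j"]

Analysis:
def/use:
  B0: {b,e} / ∅
  B1: {e} / {e}
  B2: {j} / ∅
  B3: {x} / ∅
  B4: {c,j} / {b}
  B5: {e} / {c,x}
  B6: {c} / {b,e}
  B7: {b} / ∅
  B8: {w} / ∅

Live sets:
  live B0: ∅→{b,e}
  live B1: {b,e}→{b,e}
  live B2: {b,e}→{b,e}
  live B3: {b}→{b,x}
  live B4: {b,x}→{b,c,x}
  live B5: {b,c,x}→{b,e,x}
  live B6: {b,e}→∅
  live B7: {x}→{b,x}
  live B8: ∅→∅

Conflict graph:
  b: {c,e,j,x}
  c: {b,j,x}
  e: {b,j,x}
  j: {b,c,e,x}
  w: ∅
  x: {b,c,e,j}

N(x) = ["b", "c", "e", "j"]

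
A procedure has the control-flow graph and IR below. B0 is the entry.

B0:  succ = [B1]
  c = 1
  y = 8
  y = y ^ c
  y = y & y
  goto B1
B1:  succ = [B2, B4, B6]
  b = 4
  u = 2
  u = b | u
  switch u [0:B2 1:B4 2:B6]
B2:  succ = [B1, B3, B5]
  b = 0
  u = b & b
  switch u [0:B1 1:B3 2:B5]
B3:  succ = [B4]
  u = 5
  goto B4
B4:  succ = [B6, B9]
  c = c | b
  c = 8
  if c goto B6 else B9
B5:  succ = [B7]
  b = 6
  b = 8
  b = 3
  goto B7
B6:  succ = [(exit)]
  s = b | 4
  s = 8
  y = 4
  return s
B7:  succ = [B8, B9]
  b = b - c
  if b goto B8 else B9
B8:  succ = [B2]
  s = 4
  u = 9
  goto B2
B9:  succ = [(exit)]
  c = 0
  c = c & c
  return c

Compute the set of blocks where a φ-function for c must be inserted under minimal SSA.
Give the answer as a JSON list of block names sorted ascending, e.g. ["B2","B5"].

Answer: ["B6", "B9"]

Derivation:
idom tree: B1←B0 B2←B1 B3←B2 B4←B1 B5←B2 B6←B1 B7←B5 B8←B7 B9←B1
Dom at joins:
  B1: preds {B0,B2}: {B0} ∩ {B0,B1,B2} = {B0}; idom=B0
  B2: preds {B1,B8}: {B0,B1} ∩ {B0,B1,B2,B5,B7,B8} = {B0,B1}; idom=B1
  B4: preds {B1,B3}: {B0,B1} ∩ {B0,B1,B2,B3} = {B0,B1}; idom=B1
  B6: preds {B1,B4}: {B0,B1} ∩ {B0,B1,B4} = {B0,B1}; idom=B1
  B9: preds {B4,B7}: {B0,B1,B4} ∩ {B0,B1,B2,B5,B7} = {B0,B1}; idom=B1

DF derivation:
  B1←B0: walk · to B0
  B1←B2: walk B2→B1 to B0
  B2←B1: walk · to B1
  B2←B8: walk B8→B7→B5→B2 to B1
  B4←B1: walk · to B1
  B4←B3: walk B3→B2 to B1
  B6←B1: walk · to B1
  B6←B4: walk B4 to B1
  B9←B4: walk B4 to B1
  B9←B7: walk B7→B5→B2 to B1
  B0 → ∅
  B1 → {B1}
  B2 → {B1,B2,B4,B9}
  B3 → {B4}
  B4 → {B6,B9}
  B5 → {B2,B9}
  B6 → ∅
  B7 → {B2,B9}
  B8 → {B2}
  B9 → ∅

φ for c: defs {B0,B4,B9}
  DF⁺ = {B6,B9}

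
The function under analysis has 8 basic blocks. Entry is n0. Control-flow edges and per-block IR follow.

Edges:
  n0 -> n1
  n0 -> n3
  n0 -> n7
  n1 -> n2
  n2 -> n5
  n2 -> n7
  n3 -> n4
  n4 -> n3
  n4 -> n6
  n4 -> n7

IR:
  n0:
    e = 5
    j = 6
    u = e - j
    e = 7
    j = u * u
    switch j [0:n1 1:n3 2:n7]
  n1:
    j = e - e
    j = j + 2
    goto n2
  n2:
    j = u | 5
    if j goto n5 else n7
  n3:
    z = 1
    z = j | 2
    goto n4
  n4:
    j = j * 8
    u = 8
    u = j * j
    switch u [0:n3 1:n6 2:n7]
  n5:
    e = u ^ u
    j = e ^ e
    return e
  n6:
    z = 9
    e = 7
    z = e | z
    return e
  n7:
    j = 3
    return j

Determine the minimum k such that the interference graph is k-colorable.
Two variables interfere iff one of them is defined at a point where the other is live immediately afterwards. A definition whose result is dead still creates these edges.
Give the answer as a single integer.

Per-block:
  n0: {e,j,u} / ∅
  n1: {j} / {e}
  n2: {j} / {u}
  n3: {z} / {j}
  n4: {j,u} / {j}
  n5: {e,j} / {u}
  n6: {e,z} / ∅
  n7: {j} / ∅

Live sets:
  live n0: ∅→{e,j,u}
  live n1: {e,u}→{u}
  live n2: {u}→{u}
  live n3: {j}→{j}
  live n4: {j}→{j}
  live n5: {u}→∅
  live n6: ∅→∅
  live n7: ∅→∅

Interfere edges:
  e↔{j,u,z}
  j↔{e,u,z}
  u↔{e,j}
  z↔{e,j}

Chromatic number:
  {e,j,u} pairwise interfere (3-clique) ⇒ χ ≥ 3
  3-colouring: r0={e}  r1={j}  r2={u,z}
  χ = 3

Answer: 3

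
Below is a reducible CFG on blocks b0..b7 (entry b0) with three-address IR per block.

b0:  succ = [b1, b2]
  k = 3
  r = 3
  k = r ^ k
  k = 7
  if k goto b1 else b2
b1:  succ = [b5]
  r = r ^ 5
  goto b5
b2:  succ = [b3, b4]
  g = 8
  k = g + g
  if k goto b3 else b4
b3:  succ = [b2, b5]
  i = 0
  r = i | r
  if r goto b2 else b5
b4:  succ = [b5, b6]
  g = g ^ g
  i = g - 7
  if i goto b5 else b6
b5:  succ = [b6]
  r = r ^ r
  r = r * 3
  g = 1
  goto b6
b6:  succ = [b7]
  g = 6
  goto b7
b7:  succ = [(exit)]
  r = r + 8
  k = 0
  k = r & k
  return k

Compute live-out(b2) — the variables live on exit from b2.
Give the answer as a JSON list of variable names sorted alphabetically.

Answer: ["g", "r"]

Analysis:
Per-block:
  b0 def {k,r} use ∅
  b1 def {r} use {r}
  b2 def {g,k} use ∅
  b3 def {i,r} use {r}
  b4 def {g,i} use {g}
  b5 def {g,r} use {r}
  b6 def {g} use ∅
  b7 def {k,r} use {r}

Backward fixpoint:
  b0 li=∅ lo={r}
  b1 li={r} lo={r}
  b2 li={r} lo={g,r}
  b3 li={r} lo={r}
  b4 li={g,r} lo={r}
  b5 li={r} lo={r}
  b6 li={r} lo={r}
  b7 li={r} lo=∅

live-out(b2) = ["g", "r"]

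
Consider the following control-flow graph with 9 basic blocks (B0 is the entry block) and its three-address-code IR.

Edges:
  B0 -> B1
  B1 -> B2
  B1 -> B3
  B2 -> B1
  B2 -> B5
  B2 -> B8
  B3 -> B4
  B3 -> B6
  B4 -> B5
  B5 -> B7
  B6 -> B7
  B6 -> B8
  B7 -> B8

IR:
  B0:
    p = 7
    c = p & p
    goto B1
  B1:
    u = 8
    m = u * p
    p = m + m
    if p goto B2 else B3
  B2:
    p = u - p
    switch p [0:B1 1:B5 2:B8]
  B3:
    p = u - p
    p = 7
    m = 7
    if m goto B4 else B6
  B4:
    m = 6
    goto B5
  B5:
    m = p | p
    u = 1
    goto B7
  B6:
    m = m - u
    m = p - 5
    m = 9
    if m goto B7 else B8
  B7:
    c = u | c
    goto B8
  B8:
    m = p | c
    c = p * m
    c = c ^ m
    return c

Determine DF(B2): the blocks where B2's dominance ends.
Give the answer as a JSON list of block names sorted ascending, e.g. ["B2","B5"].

idom tree: B1←B0 B2←B1 B3←B1 B4←B3 B5←B1 B6←B3 B7←B1 B8←B1
Dom at joins:
  B1: preds {B0,B2}: {B0} ∩ {B0,B1,B2} = {B0}; idom=B0
  B5: preds {B2,B4}: {B0,B1,B2} ∩ {B0,B1,B3,B4} = {B0,B1}; idom=B1
  B7: preds {B5,B6}: {B0,B1,B5} ∩ {B0,B1,B3,B6} = {B0,B1}; idom=B1
  B8: preds {B2,B6,B7}: {B0,B1,B2} ∩ {B0,B1,B3,B6} ∩ {B0,B1,B7} = {B0,B1}; idom=B1

DF derivation:
  join B1 pred B0: · stop@B0
  join B1 pred B2: B2→B1 stop@B0
  join B5 pred B2: B2 stop@B1
  join B5 pred B4: B4→B3 stop@B1
  join B7 pred B5: B5 stop@B1
  join B7 pred B6: B6→B3 stop@B1
  join B8 pred B2: B2 stop@B1
  join B8 pred B6: B6→B3 stop@B1
  join B8 pred B7: B7 stop@B1
  B0 → ∅
  B1 → {B1}
  B2 → {B1,B5,B8}
  B3 → {B5,B7,B8}
  B4 → {B5}
  B5 → {B7}
  B6 → {B7,B8}
  B7 → {B8}
  B8 → ∅

DF(B2) = ["B1", "B5", "B8"]

Answer: ["B1", "B5", "B8"]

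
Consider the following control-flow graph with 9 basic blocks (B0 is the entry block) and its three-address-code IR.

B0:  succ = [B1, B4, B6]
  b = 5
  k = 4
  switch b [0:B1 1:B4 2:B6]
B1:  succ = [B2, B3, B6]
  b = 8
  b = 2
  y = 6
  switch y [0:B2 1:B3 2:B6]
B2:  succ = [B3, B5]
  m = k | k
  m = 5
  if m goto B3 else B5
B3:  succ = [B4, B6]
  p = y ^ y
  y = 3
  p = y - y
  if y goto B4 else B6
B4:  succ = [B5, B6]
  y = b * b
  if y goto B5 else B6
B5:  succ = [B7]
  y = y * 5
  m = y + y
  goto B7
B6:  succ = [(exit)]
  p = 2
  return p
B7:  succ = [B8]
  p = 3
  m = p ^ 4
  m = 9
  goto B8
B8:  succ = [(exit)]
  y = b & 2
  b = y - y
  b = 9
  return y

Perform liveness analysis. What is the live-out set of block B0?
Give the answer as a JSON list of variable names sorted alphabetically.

Block summaries:
  B0: def={b,k} ue=∅
  B1: def={b,y} ue=∅
  B2: def={m} ue={k}
  B3: def={p,y} ue={y}
  B4: def={y} ue={b}
  B5: def={m,y} ue={y}
  B6: def={p} ue=∅
  B7: def={m,p} ue=∅
  B8: def={b,y} ue={b}

Backward fixpoint:
  B0 li=∅ lo={b,k}
  B1 li={k} lo={b,k,y}
  B2 li={b,k,y} lo={b,y}
  B3 li={b,y} lo={b}
  B4 li={b} lo={b,y}
  B5 li={b,y} lo={b}
  B6 li=∅ lo=∅
  B7 li={b} lo={b}
  B8 li={b} lo=∅

live-out(B0) = ["b", "k"]

Answer: ["b", "k"]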